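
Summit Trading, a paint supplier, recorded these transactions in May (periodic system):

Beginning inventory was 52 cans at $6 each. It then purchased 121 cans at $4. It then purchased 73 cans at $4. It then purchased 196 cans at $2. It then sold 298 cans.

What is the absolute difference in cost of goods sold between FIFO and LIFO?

FIFO COGS: 52 @ $6 + 121 @ $4 + 73 @ $4 + 52 @ $2 = $1,192
LIFO COGS: 196 @ $2 + 73 @ $4 + 29 @ $4 = $800
Difference = |$1,192 − $800| = $392

$392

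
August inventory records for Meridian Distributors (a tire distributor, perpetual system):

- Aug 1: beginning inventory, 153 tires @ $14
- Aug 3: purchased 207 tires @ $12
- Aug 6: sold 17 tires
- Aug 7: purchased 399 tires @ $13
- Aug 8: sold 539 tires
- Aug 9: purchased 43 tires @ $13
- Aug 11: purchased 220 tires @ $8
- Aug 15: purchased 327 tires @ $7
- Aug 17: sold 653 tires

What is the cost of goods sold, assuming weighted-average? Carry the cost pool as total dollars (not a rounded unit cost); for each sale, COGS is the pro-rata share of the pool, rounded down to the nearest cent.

After Aug 1: 153 on hand, pool $2,142.00 (≈ $14.0000 each)
After Aug 3: 360 on hand, pool $4,626.00 (≈ $12.8500 each)
Aug 6, sell 17: 17/360 × $4,626.00 → $218.45
After Aug 7: 742 on hand, pool $9,594.55 (≈ $12.9307 each)
Aug 8, sell 539: 539/742 × $9,594.55 → $6,969.62
After Aug 9: 246 on hand, pool $3,183.93 (≈ $12.9428 each)
After Aug 11: 466 on hand, pool $4,943.93 (≈ $10.6093 each)
After Aug 15: 793 on hand, pool $7,232.93 (≈ $9.1210 each)
Aug 17, sell 653: 653/793 × $7,232.93 → $5,955.99
Total COGS = $218.45 + $6,969.62 + $5,955.99 = $13,144.06
Ending inventory (cost pool remaining) = $1,276.94
Check: goods available $14,421.00 = COGS $13,144.06 + ending $1,276.94

COGS = $13,144.06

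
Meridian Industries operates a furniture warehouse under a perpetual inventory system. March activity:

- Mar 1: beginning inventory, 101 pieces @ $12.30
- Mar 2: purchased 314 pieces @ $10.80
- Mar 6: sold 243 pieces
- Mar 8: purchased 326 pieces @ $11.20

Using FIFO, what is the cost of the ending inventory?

Ending inventory = $5,508.80

Mar 6, 243 sold [FIFO — oldest first]: 101 @ $12.30 + 142 @ $10.80 = $2,775.90
Ending inventory: 172 @ $10.80 + 326 @ $11.20 = $5,508.80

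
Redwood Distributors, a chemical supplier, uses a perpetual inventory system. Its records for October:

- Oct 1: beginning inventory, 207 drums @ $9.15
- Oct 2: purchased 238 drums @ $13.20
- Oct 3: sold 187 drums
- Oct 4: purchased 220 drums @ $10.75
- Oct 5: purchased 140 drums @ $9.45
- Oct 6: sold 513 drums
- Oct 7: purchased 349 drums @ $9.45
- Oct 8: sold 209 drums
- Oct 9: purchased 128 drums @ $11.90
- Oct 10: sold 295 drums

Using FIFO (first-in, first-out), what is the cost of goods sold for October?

Oct 3, 187 sold [FIFO — oldest first]: 187 @ $9.15 = $1,711.05
Oct 6, 513 sold [FIFO — oldest first]: 20 @ $9.15 + 238 @ $13.20 + 220 @ $10.75 + 35 @ $9.45 = $6,020.35
Oct 8, 209 sold [FIFO — oldest first]: 105 @ $9.45 + 104 @ $9.45 = $1,975.05
Oct 10, 295 sold [FIFO — oldest first]: 245 @ $9.45 + 50 @ $11.90 = $2,910.25
Total COGS = $1,711.05 + $6,020.35 + $1,975.05 + $2,910.25 = $12,616.70
Ending inventory: 78 @ $11.90 = $928.20
Check: goods available $13,544.90 = COGS $12,616.70 + ending $928.20

COGS = $12,616.70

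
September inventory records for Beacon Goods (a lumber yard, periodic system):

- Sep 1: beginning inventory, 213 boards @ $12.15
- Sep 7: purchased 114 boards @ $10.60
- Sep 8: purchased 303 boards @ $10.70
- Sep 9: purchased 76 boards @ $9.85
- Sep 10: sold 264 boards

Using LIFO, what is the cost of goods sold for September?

COGS = $2,760.20

Sep 10, 264 sold [LIFO — newest first]: 76 @ $9.85 + 188 @ $10.70 = $2,760.20
Ending inventory: 213 @ $12.15 + 114 @ $10.60 + 115 @ $10.70 = $5,026.85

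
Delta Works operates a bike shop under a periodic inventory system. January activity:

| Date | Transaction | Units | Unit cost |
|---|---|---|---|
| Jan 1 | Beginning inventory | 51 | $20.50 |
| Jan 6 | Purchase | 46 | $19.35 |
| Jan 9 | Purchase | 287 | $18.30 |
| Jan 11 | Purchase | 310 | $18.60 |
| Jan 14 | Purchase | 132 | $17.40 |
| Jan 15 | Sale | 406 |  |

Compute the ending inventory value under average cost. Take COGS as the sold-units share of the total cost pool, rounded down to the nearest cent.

Ending inventory = $7,754.50

Jan 15, sell 406: 406/826 × $15,250.50 → $7,496.00
Ending inventory (cost pool remaining) = $7,754.50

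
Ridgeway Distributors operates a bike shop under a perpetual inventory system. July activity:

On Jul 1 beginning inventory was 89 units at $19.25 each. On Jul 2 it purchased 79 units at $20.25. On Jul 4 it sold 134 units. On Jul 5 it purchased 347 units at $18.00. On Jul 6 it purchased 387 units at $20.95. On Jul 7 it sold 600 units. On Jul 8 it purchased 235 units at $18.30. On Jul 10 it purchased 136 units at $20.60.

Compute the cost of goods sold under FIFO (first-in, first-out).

COGS = $14,147.05

Jul 4, 134 sold [FIFO — oldest first]: 89 @ $19.25 + 45 @ $20.25 = $2,624.50
Jul 7, 600 sold [FIFO — oldest first]: 34 @ $20.25 + 347 @ $18.00 + 219 @ $20.95 = $11,522.55
Total COGS = $2,624.50 + $11,522.55 = $14,147.05
Ending inventory: 168 @ $20.95 + 235 @ $18.30 + 136 @ $20.60 = $10,621.70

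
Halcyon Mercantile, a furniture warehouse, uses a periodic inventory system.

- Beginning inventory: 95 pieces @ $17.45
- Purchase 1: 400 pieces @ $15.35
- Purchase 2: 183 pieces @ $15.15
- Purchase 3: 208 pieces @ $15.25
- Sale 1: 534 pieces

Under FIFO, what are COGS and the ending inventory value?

Sale 1 (534) [FIFO — oldest first]: 95 @ $17.45 + 400 @ $15.35 + 39 @ $15.15 = $8,388.60
Ending inventory: 144 @ $15.15 + 208 @ $15.25 = $5,353.60

COGS = $8,388.60; ending inventory = $5,353.60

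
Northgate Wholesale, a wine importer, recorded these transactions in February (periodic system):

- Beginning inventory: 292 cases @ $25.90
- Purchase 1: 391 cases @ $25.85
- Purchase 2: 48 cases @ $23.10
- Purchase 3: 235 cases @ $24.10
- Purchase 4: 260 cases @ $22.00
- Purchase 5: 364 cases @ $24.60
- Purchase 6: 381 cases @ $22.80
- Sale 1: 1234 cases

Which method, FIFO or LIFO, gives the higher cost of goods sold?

FIFO

FIFO COGS: 292 @ $25.90 + 391 @ $25.85 + 48 @ $23.10 + 235 @ $24.10 + 260 @ $22.00 + 8 @ $24.60 = $30,359.25
LIFO COGS: 381 @ $22.80 + 364 @ $24.60 + 260 @ $22.00 + 229 @ $24.10 = $28,880.10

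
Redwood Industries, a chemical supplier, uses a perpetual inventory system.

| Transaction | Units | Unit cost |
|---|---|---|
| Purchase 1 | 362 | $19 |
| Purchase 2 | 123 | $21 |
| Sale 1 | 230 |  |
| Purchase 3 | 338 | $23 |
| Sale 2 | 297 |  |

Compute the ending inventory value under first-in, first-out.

Ending inventory = $6,808

Sale 1 (230) [FIFO — oldest first]: 230 @ $19 = $4,370
Sale 2 (297) [FIFO — oldest first]: 132 @ $19 + 123 @ $21 + 42 @ $23 = $6,057
Total COGS = $4,370 + $6,057 = $10,427
Ending inventory: 296 @ $23 = $6,808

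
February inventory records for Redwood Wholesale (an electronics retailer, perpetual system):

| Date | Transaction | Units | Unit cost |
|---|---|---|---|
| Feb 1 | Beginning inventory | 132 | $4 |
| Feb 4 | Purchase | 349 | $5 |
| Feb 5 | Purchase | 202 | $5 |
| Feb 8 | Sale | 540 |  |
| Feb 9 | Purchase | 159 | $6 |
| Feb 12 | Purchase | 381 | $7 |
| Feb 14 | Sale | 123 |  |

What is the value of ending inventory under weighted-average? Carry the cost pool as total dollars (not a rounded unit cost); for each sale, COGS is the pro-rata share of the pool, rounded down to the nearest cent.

After Feb 1: 132 on hand, pool $528.00 (≈ $4.0000 each)
After Feb 4: 481 on hand, pool $2,273.00 (≈ $4.7256 each)
After Feb 5: 683 on hand, pool $3,283.00 (≈ $4.8067 each)
Feb 8, sell 540: 540/683 × $3,283.00 → $2,595.63
After Feb 9: 302 on hand, pool $1,641.37 (≈ $5.4350 each)
After Feb 12: 683 on hand, pool $4,308.37 (≈ $6.3080 each)
Feb 14, sell 123: 123/683 × $4,308.37 → $775.88
Total COGS = $2,595.63 + $775.88 = $3,371.51
Ending inventory (cost pool remaining) = $3,532.49

Ending inventory = $3,532.49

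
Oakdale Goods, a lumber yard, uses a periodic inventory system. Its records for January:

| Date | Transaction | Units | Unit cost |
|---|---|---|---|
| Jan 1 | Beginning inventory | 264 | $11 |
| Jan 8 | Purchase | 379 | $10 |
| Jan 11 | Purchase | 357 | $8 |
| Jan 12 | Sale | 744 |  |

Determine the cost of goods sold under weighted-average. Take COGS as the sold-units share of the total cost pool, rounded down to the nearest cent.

Jan 12, sell 744: 744/1000 × $9,550.00 → $7,105.20
Ending inventory (cost pool remaining) = $2,444.80
Check: goods available $9,550.00 = COGS $7,105.20 + ending $2,444.80

COGS = $7,105.20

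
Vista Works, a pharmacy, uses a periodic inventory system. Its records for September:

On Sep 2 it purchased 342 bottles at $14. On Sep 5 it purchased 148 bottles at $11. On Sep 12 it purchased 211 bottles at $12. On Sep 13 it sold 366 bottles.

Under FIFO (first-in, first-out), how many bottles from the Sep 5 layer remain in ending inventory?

Sep 13, 366 sold [FIFO — oldest first]: 342 @ $14 + 24 @ $11 = $5,052
Ending inventory: 124 @ $11 + 211 @ $12 = $3,896
Check: goods available $8,948 = COGS $5,052 + ending $3,896

124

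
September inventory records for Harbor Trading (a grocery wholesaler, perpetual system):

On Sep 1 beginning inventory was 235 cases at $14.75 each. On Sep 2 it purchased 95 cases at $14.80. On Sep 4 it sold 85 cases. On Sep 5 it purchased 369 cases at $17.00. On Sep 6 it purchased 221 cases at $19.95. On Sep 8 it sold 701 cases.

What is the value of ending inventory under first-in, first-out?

Sep 4, 85 sold [FIFO — oldest first]: 85 @ $14.75 = $1,253.75
Sep 8, 701 sold [FIFO — oldest first]: 150 @ $14.75 + 95 @ $14.80 + 369 @ $17.00 + 87 @ $19.95 = $11,627.15
Total COGS = $1,253.75 + $11,627.15 = $12,880.90
Ending inventory: 134 @ $19.95 = $2,673.30

Ending inventory = $2,673.30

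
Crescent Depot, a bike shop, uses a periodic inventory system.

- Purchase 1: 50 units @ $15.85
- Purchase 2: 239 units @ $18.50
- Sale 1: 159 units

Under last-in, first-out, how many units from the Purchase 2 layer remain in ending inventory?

80

Sale 1 (159) [LIFO — newest first]: 159 @ $18.50 = $2,941.50
Ending inventory: 50 @ $15.85 + 80 @ $18.50 = $2,272.50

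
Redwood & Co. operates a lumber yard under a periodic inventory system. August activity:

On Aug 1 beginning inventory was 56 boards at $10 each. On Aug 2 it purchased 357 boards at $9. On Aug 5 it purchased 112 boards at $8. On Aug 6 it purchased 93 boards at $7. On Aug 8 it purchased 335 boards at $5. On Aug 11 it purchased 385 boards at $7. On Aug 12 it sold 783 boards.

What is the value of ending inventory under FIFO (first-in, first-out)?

Aug 12, 783 sold [FIFO — oldest first]: 56 @ $10 + 357 @ $9 + 112 @ $8 + 93 @ $7 + 165 @ $5 = $6,145
Ending inventory: 170 @ $5 + 385 @ $7 = $3,545

Ending inventory = $3,545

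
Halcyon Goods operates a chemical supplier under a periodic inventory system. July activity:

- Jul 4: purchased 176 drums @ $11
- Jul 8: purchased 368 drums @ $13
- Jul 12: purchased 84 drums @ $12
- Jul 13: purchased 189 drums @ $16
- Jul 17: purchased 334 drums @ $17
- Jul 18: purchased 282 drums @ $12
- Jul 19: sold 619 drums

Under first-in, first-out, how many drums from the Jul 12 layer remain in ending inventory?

9

Jul 19, 619 sold [FIFO — oldest first]: 176 @ $11 + 368 @ $13 + 75 @ $12 = $7,620
Ending inventory: 9 @ $12 + 189 @ $16 + 334 @ $17 + 282 @ $12 = $12,194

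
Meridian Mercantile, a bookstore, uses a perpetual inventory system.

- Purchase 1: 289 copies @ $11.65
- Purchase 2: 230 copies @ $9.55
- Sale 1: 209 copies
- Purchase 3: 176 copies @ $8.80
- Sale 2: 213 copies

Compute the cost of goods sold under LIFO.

Sale 1 (209) [LIFO — newest first]: 209 @ $9.55 = $1,995.95
Sale 2 (213) [LIFO — newest first]: 176 @ $8.80 + 21 @ $9.55 + 16 @ $11.65 = $1,935.75
Total COGS = $1,995.95 + $1,935.75 = $3,931.70
Ending inventory: 273 @ $11.65 = $3,180.45

COGS = $3,931.70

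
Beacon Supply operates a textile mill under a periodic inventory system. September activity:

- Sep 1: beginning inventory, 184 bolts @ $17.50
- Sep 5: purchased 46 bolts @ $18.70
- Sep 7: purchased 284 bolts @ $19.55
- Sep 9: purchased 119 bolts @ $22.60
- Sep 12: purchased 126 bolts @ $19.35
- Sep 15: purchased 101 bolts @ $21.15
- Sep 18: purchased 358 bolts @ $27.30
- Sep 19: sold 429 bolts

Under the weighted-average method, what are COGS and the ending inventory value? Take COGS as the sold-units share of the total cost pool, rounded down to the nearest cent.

COGS = $9,393.42; ending inventory = $17,276.03

Sep 19, sell 429: 429/1218 × $26,669.45 → $9,393.42
Ending inventory (cost pool remaining) = $17,276.03
Check: goods available $26,669.45 = COGS $9,393.42 + ending $17,276.03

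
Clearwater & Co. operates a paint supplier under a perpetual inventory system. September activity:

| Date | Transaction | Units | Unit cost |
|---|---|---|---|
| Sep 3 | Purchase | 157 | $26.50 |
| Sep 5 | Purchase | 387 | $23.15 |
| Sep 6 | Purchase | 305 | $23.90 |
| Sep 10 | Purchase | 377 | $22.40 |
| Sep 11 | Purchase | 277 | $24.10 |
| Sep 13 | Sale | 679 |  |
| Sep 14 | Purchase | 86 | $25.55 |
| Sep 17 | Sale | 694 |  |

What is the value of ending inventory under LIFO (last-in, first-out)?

Ending inventory = $5,526.35

Sep 13, 679 sold [LIFO — newest first]: 277 @ $24.10 + 377 @ $22.40 + 25 @ $23.90 = $15,718.00
Sep 17, 694 sold [LIFO — newest first]: 86 @ $25.55 + 280 @ $23.90 + 328 @ $23.15 = $16,482.50
Total COGS = $15,718.00 + $16,482.50 = $32,200.50
Ending inventory: 157 @ $26.50 + 59 @ $23.15 = $5,526.35
Check: goods available $37,726.85 = COGS $32,200.50 + ending $5,526.35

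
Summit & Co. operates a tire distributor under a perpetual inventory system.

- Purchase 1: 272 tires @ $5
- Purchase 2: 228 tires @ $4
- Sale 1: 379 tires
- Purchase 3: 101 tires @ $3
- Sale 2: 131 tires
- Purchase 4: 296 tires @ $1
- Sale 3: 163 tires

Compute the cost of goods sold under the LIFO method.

Sale 1 (379) [LIFO — newest first]: 228 @ $4 + 151 @ $5 = $1,667
Sale 2 (131) [LIFO — newest first]: 101 @ $3 + 30 @ $5 = $453
Sale 3 (163) [LIFO — newest first]: 163 @ $1 = $163
Total COGS = $1,667 + $453 + $163 = $2,283
Ending inventory: 91 @ $5 + 133 @ $1 = $588

COGS = $2,283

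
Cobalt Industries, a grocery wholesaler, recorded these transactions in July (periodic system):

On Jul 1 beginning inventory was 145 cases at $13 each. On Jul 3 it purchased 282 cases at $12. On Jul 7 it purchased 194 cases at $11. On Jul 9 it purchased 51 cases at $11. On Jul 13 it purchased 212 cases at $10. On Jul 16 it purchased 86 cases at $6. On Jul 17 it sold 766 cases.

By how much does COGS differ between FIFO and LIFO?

$897

FIFO COGS: 145 @ $13 + 282 @ $12 + 194 @ $11 + 51 @ $11 + 94 @ $10 = $8,904
LIFO COGS: 86 @ $6 + 212 @ $10 + 51 @ $11 + 194 @ $11 + 223 @ $12 = $8,007
Difference = |$8,904 − $8,007| = $897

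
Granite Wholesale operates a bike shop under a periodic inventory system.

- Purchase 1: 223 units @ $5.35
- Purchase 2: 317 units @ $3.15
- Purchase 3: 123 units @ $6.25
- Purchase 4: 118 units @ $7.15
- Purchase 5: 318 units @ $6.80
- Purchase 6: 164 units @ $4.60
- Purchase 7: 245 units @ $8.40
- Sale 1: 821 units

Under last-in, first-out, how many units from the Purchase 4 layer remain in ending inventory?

Sale 1 (821) [LIFO — newest first]: 245 @ $8.40 + 164 @ $4.60 + 318 @ $6.80 + 94 @ $7.15 = $5,646.90
Ending inventory: 223 @ $5.35 + 317 @ $3.15 + 123 @ $6.25 + 24 @ $7.15 = $3,131.95

24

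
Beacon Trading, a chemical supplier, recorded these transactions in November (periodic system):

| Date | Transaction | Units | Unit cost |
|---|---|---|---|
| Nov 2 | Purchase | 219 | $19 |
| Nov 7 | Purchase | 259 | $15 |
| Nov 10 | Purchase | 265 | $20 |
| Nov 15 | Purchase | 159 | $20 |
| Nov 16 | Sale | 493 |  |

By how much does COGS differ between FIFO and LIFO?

$1,169

FIFO COGS: 219 @ $19 + 259 @ $15 + 15 @ $20 = $8,346
LIFO COGS: 159 @ $20 + 265 @ $20 + 69 @ $15 = $9,515
Difference = |$8,346 − $9,515| = $1,169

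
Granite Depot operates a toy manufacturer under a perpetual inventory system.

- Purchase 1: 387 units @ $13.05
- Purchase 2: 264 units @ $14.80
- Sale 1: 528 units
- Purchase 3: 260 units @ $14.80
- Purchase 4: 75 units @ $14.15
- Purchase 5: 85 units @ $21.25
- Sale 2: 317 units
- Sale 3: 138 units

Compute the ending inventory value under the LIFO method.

Ending inventory = $1,148.40

Sale 1 (528) [LIFO — newest first]: 264 @ $14.80 + 264 @ $13.05 = $7,352.40
Sale 2 (317) [LIFO — newest first]: 85 @ $21.25 + 75 @ $14.15 + 157 @ $14.80 = $5,191.10
Sale 3 (138) [LIFO — newest first]: 103 @ $14.80 + 35 @ $13.05 = $1,981.15
Total COGS = $7,352.40 + $5,191.10 + $1,981.15 = $14,524.65
Ending inventory: 88 @ $13.05 = $1,148.40
Check: goods available $15,673.05 = COGS $14,524.65 + ending $1,148.40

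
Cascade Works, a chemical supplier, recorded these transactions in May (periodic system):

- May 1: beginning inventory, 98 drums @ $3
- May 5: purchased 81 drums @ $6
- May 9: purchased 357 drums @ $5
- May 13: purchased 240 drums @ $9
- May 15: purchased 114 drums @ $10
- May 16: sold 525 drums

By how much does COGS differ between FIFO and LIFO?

FIFO COGS: 98 @ $3 + 81 @ $6 + 346 @ $5 = $2,510
LIFO COGS: 114 @ $10 + 240 @ $9 + 171 @ $5 = $4,155
Difference = |$2,510 − $4,155| = $1,645

$1,645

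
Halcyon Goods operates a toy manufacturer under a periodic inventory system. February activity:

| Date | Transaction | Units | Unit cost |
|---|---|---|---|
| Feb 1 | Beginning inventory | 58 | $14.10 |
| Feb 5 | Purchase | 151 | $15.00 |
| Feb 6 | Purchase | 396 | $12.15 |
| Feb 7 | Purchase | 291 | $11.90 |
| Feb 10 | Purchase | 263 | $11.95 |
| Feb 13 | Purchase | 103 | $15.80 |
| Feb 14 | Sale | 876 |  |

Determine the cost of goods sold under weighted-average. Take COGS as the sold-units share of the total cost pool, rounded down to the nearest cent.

Feb 14, sell 876: 876/1262 × $16,127.35 → $11,194.57
Ending inventory (cost pool remaining) = $4,932.78

COGS = $11,194.57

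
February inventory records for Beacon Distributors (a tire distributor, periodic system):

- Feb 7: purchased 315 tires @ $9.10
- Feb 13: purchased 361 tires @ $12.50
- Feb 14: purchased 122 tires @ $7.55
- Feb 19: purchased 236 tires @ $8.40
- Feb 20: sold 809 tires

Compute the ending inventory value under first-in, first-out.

Feb 20, 809 sold [FIFO — oldest first]: 315 @ $9.10 + 361 @ $12.50 + 122 @ $7.55 + 11 @ $8.40 = $8,392.50
Ending inventory: 225 @ $8.40 = $1,890.00

Ending inventory = $1,890.00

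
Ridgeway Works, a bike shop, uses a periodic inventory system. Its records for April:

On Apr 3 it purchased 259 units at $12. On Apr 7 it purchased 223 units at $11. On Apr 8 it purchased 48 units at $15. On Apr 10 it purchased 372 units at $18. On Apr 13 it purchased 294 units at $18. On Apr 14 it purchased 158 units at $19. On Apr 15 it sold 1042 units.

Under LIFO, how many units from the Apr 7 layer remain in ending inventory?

Apr 15, 1042 sold [LIFO — newest first]: 158 @ $19 + 294 @ $18 + 372 @ $18 + 48 @ $15 + 170 @ $11 = $17,580
Ending inventory: 259 @ $12 + 53 @ $11 = $3,691

53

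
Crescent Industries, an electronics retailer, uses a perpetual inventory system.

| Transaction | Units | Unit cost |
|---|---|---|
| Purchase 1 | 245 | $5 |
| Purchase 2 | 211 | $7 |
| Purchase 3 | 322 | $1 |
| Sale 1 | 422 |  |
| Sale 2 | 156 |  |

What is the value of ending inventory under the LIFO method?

Sale 1 (422) [LIFO — newest first]: 322 @ $1 + 100 @ $7 = $1,022
Sale 2 (156) [LIFO — newest first]: 111 @ $7 + 45 @ $5 = $1,002
Total COGS = $1,022 + $1,002 = $2,024
Ending inventory: 200 @ $5 = $1,000
Check: goods available $3,024 = COGS $2,024 + ending $1,000

Ending inventory = $1,000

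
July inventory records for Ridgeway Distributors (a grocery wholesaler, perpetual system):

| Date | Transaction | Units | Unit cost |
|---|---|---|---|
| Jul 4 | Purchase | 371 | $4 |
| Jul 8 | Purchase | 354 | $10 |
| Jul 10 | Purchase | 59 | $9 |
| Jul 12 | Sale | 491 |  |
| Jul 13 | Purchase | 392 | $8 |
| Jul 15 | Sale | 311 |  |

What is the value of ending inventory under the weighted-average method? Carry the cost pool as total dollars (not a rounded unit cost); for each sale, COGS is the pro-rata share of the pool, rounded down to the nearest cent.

Ending inventory = $2,845.70

After Jul 4: 371 on hand, pool $1,484.00 (≈ $4.0000 each)
After Jul 8: 725 on hand, pool $5,024.00 (≈ $6.9297 each)
After Jul 10: 784 on hand, pool $5,555.00 (≈ $7.0855 each)
Jul 12, sell 491: 491/784 × $5,555.00 → $3,478.96
After Jul 13: 685 on hand, pool $5,212.04 (≈ $7.6088 each)
Jul 15, sell 311: 311/685 × $5,212.04 → $2,366.34
Total COGS = $3,478.96 + $2,366.34 = $5,845.30
Ending inventory (cost pool remaining) = $2,845.70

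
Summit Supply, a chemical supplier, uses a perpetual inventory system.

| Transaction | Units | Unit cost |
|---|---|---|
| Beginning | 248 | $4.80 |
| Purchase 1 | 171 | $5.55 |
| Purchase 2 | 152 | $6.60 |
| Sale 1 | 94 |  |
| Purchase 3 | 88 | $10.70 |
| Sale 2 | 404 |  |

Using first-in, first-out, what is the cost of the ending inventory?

Ending inventory = $1,423.40

Sale 1 (94) [FIFO — oldest first]: 94 @ $4.80 = $451.20
Sale 2 (404) [FIFO — oldest first]: 154 @ $4.80 + 171 @ $5.55 + 79 @ $6.60 = $2,209.65
Total COGS = $451.20 + $2,209.65 = $2,660.85
Ending inventory: 73 @ $6.60 + 88 @ $10.70 = $1,423.40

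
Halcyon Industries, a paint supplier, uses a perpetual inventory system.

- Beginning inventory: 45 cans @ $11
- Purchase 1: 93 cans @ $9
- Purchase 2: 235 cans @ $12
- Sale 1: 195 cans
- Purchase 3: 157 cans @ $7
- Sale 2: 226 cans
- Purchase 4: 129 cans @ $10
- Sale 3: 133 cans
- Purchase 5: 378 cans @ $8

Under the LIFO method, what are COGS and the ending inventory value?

Sale 1 (195) [LIFO — newest first]: 195 @ $12 = $2,340
Sale 2 (226) [LIFO — newest first]: 157 @ $7 + 40 @ $12 + 29 @ $9 = $1,840
Sale 3 (133) [LIFO — newest first]: 129 @ $10 + 4 @ $9 = $1,326
Total COGS = $2,340 + $1,840 + $1,326 = $5,506
Ending inventory: 45 @ $11 + 60 @ $9 + 378 @ $8 = $4,059
Check: goods available $9,565 = COGS $5,506 + ending $4,059

COGS = $5,506; ending inventory = $4,059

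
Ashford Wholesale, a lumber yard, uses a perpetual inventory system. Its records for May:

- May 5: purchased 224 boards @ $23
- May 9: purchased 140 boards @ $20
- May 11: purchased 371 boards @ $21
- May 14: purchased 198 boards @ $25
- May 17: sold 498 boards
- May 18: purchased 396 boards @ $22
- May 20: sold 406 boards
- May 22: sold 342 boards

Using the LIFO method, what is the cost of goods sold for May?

May 17, 498 sold [LIFO — newest first]: 198 @ $25 + 300 @ $21 = $11,250
May 20, 406 sold [LIFO — newest first]: 396 @ $22 + 10 @ $21 = $8,922
May 22, 342 sold [LIFO — newest first]: 61 @ $21 + 140 @ $20 + 141 @ $23 = $7,324
Total COGS = $11,250 + $8,922 + $7,324 = $27,496
Ending inventory: 83 @ $23 = $1,909

COGS = $27,496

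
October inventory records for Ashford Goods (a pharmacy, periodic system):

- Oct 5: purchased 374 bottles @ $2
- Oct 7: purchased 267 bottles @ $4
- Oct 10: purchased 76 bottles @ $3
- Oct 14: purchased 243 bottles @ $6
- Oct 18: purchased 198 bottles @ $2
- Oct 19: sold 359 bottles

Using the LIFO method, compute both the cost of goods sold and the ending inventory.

COGS = $1,362; ending inventory = $2,536

Oct 19, 359 sold [LIFO — newest first]: 198 @ $2 + 161 @ $6 = $1,362
Ending inventory: 374 @ $2 + 267 @ $4 + 76 @ $3 + 82 @ $6 = $2,536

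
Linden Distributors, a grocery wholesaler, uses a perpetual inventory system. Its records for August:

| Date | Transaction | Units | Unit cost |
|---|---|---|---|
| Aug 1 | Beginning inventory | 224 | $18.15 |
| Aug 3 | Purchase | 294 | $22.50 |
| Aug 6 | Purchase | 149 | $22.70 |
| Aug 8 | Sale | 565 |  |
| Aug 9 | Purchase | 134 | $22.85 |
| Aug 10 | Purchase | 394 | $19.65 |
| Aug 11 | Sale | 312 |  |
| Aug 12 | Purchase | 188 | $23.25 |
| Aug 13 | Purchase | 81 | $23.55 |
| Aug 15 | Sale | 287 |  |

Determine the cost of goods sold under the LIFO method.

Aug 8, 565 sold [LIFO — newest first]: 149 @ $22.70 + 294 @ $22.50 + 122 @ $18.15 = $12,211.60
Aug 11, 312 sold [LIFO — newest first]: 312 @ $19.65 = $6,130.80
Aug 15, 287 sold [LIFO — newest first]: 81 @ $23.55 + 188 @ $23.25 + 18 @ $19.65 = $6,632.25
Total COGS = $12,211.60 + $6,130.80 + $6,632.25 = $24,974.65
Ending inventory: 102 @ $18.15 + 134 @ $22.85 + 64 @ $19.65 = $6,170.80

COGS = $24,974.65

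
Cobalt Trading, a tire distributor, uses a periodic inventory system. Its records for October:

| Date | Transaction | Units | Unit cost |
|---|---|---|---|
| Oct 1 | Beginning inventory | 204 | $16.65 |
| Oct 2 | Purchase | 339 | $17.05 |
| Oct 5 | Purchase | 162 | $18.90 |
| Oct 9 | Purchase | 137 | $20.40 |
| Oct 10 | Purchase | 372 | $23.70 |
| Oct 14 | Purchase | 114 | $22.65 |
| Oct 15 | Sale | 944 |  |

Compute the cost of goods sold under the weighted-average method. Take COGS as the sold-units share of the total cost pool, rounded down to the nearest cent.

Oct 15, sell 944: 944/1328 × $26,431.65 → $18,788.76
Ending inventory (cost pool remaining) = $7,642.89

COGS = $18,788.76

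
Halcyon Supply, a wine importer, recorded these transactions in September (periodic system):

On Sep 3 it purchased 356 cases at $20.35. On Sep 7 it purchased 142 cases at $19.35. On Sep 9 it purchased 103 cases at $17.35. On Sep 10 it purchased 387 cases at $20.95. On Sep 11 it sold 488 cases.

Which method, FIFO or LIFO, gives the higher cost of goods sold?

FIFO COGS: 356 @ $20.35 + 132 @ $19.35 = $9,798.80
LIFO COGS: 387 @ $20.95 + 101 @ $17.35 = $9,860.00

LIFO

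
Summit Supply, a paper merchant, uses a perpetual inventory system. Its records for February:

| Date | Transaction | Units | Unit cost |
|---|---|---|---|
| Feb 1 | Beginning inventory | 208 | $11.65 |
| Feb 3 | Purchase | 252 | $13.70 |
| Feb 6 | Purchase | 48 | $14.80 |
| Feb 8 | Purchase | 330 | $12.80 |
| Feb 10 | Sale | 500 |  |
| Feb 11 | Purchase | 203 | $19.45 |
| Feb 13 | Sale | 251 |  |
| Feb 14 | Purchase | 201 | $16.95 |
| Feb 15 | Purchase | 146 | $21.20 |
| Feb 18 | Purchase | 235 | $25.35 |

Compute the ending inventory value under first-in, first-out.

Ending inventory = $17,521.35

Feb 10, 500 sold [FIFO — oldest first]: 208 @ $11.65 + 252 @ $13.70 + 40 @ $14.80 = $6,467.60
Feb 13, 251 sold [FIFO — oldest first]: 8 @ $14.80 + 243 @ $12.80 = $3,228.80
Total COGS = $6,467.60 + $3,228.80 = $9,696.40
Ending inventory: 87 @ $12.80 + 203 @ $19.45 + 201 @ $16.95 + 146 @ $21.20 + 235 @ $25.35 = $17,521.35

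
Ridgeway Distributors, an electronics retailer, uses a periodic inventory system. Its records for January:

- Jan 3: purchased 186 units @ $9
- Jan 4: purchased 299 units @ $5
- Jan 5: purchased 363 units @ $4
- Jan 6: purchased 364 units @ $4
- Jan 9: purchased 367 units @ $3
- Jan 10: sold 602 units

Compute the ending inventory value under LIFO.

Jan 10, 602 sold [LIFO — newest first]: 367 @ $3 + 235 @ $4 = $2,041
Ending inventory: 186 @ $9 + 299 @ $5 + 363 @ $4 + 129 @ $4 = $5,137

Ending inventory = $5,137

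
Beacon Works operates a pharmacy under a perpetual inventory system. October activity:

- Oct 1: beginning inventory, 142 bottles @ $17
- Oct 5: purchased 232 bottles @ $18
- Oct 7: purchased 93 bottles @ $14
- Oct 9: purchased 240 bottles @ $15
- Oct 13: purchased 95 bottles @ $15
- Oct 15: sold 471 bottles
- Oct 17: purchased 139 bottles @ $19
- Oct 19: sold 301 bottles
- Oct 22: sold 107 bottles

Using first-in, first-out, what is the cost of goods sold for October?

COGS = $14,380

Oct 15, 471 sold [FIFO — oldest first]: 142 @ $17 + 232 @ $18 + 93 @ $14 + 4 @ $15 = $7,952
Oct 19, 301 sold [FIFO — oldest first]: 236 @ $15 + 65 @ $15 = $4,515
Oct 22, 107 sold [FIFO — oldest first]: 30 @ $15 + 77 @ $19 = $1,913
Total COGS = $7,952 + $4,515 + $1,913 = $14,380
Ending inventory: 62 @ $19 = $1,178
Check: goods available $15,558 = COGS $14,380 + ending $1,178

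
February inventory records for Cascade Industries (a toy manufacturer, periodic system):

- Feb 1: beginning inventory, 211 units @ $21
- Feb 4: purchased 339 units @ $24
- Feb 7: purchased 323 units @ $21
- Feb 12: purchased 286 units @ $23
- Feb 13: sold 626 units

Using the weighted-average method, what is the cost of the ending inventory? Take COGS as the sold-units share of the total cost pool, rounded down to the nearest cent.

Ending inventory = $11,923.75

Feb 13, sell 626: 626/1159 × $25,928.00 → $14,004.25
Ending inventory (cost pool remaining) = $11,923.75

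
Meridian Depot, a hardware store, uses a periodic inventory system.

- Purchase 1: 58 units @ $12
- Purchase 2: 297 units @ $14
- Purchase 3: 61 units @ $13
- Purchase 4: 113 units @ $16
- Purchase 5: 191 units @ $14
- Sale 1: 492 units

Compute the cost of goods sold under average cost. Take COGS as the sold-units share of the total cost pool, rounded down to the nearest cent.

COGS = $6,921.48

Sale 1, sell 492: 492/720 × $10,129.00 → $6,921.48
Ending inventory (cost pool remaining) = $3,207.52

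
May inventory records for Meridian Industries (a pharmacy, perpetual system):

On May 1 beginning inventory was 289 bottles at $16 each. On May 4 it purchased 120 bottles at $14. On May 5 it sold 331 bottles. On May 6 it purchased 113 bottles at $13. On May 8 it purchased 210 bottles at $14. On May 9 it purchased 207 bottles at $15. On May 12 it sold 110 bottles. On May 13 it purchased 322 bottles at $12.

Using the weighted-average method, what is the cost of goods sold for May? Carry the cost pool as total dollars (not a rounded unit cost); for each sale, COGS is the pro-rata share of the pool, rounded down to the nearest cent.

COGS = $6,678.71

After May 1: 289 on hand, pool $4,624.00 (≈ $16.0000 each)
After May 4: 409 on hand, pool $6,304.00 (≈ $15.4132 each)
May 5, sell 331: 331/409 × $6,304.00 → $5,101.77
After May 6: 191 on hand, pool $2,671.23 (≈ $13.9855 each)
After May 8: 401 on hand, pool $5,611.23 (≈ $13.9931 each)
After May 9: 608 on hand, pool $8,716.23 (≈ $14.3359 each)
May 12, sell 110: 110/608 × $8,716.23 → $1,576.94
After May 13: 820 on hand, pool $11,003.29 (≈ $13.4186 each)
Total COGS = $5,101.77 + $1,576.94 = $6,678.71
Ending inventory (cost pool remaining) = $11,003.29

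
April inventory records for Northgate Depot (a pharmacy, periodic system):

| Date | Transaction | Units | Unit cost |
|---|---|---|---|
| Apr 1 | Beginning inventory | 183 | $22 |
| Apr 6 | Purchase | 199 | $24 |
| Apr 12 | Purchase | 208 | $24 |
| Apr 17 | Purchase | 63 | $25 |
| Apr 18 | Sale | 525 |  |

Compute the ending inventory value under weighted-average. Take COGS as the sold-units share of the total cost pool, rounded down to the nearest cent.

Apr 18, sell 525: 525/653 × $15,369.00 → $12,356.39
Ending inventory (cost pool remaining) = $3,012.61

Ending inventory = $3,012.61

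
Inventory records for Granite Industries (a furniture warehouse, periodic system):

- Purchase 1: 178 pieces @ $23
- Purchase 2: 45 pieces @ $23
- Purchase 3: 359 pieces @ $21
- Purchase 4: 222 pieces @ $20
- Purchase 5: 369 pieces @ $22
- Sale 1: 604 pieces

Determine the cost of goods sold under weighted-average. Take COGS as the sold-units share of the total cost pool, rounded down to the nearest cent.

COGS = $12,989.34

Sale 1, sell 604: 604/1173 × $25,226.00 → $12,989.34
Ending inventory (cost pool remaining) = $12,236.66
Check: goods available $25,226.00 = COGS $12,989.34 + ending $12,236.66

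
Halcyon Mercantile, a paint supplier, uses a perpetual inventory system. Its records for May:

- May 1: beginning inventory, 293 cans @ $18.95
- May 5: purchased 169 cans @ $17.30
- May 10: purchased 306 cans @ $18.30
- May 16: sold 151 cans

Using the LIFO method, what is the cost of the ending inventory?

May 16, 151 sold [LIFO — newest first]: 151 @ $18.30 = $2,763.30
Ending inventory: 293 @ $18.95 + 169 @ $17.30 + 155 @ $18.30 = $11,312.55

Ending inventory = $11,312.55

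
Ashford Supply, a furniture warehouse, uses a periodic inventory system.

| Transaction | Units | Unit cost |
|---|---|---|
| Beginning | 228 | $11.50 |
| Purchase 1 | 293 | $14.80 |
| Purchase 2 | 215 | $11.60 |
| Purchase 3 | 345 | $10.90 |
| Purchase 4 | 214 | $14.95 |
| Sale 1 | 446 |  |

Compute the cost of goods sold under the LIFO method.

Sale 1 (446) [LIFO — newest first]: 214 @ $14.95 + 232 @ $10.90 = $5,728.10
Ending inventory: 228 @ $11.50 + 293 @ $14.80 + 215 @ $11.60 + 113 @ $10.90 = $10,684.10

COGS = $5,728.10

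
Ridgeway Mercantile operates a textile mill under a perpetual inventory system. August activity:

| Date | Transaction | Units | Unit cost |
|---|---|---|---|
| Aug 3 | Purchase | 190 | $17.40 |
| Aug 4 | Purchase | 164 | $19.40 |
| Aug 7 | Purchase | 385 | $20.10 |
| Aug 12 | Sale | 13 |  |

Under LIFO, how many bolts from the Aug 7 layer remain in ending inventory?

372

Aug 12, 13 sold [LIFO — newest first]: 13 @ $20.10 = $261.30
Ending inventory: 190 @ $17.40 + 164 @ $19.40 + 372 @ $20.10 = $13,964.80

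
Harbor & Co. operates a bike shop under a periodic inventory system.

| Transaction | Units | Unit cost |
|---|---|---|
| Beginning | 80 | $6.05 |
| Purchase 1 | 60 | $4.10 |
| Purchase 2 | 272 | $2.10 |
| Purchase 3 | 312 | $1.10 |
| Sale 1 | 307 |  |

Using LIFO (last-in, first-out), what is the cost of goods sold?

COGS = $337.70

Sale 1 (307) [LIFO — newest first]: 307 @ $1.10 = $337.70
Ending inventory: 80 @ $6.05 + 60 @ $4.10 + 272 @ $2.10 + 5 @ $1.10 = $1,306.70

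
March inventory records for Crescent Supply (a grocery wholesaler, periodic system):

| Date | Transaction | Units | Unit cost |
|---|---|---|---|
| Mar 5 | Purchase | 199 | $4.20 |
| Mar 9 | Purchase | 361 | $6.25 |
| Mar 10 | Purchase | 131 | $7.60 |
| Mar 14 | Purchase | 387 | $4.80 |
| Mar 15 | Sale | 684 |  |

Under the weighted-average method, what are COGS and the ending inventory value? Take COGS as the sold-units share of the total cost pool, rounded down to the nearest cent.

Mar 15, sell 684: 684/1078 × $5,945.25 → $3,772.31
Ending inventory (cost pool remaining) = $2,172.94

COGS = $3,772.31; ending inventory = $2,172.94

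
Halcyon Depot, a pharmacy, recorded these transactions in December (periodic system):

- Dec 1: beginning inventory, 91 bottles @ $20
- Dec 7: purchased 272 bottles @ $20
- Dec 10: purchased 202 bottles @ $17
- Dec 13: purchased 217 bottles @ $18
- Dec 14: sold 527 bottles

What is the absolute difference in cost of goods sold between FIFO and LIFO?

FIFO COGS: 91 @ $20 + 272 @ $20 + 164 @ $17 = $10,048
LIFO COGS: 217 @ $18 + 202 @ $17 + 108 @ $20 = $9,500
Difference = |$10,048 − $9,500| = $548

$548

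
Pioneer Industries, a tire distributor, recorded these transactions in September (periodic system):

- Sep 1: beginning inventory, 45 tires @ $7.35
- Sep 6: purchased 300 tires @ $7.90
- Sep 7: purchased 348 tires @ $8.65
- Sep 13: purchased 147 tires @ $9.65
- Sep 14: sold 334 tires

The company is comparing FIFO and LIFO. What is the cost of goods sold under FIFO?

COGS = $2,613.85

FIFO COGS: 45 @ $7.35 + 289 @ $7.90 = $2,613.85
LIFO COGS: 147 @ $9.65 + 187 @ $8.65 = $3,036.10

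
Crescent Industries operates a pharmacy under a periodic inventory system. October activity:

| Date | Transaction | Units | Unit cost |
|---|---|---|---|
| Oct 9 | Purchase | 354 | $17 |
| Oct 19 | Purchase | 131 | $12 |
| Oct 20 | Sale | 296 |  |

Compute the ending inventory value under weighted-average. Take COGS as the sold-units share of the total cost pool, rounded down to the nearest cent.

Ending inventory = $2,957.76

Oct 20, sell 296: 296/485 × $7,590.00 → $4,632.24
Ending inventory (cost pool remaining) = $2,957.76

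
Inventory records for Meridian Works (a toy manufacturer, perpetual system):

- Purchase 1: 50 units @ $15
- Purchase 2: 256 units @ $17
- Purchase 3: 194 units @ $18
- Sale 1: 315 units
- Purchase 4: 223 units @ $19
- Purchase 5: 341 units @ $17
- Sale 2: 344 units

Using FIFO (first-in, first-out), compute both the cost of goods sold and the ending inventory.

Sale 1 (315) [FIFO — oldest first]: 50 @ $15 + 256 @ $17 + 9 @ $18 = $5,264
Sale 2 (344) [FIFO — oldest first]: 185 @ $18 + 159 @ $19 = $6,351
Total COGS = $5,264 + $6,351 = $11,615
Ending inventory: 64 @ $19 + 341 @ $17 = $7,013
Check: goods available $18,628 = COGS $11,615 + ending $7,013

COGS = $11,615; ending inventory = $7,013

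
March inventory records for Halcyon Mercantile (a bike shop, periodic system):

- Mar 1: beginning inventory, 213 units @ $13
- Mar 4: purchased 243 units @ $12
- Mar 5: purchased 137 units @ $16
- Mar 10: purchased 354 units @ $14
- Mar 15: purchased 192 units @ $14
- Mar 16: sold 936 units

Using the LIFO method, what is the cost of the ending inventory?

Ending inventory = $2,639

Mar 16, 936 sold [LIFO — newest first]: 192 @ $14 + 354 @ $14 + 137 @ $16 + 243 @ $12 + 10 @ $13 = $12,882
Ending inventory: 203 @ $13 = $2,639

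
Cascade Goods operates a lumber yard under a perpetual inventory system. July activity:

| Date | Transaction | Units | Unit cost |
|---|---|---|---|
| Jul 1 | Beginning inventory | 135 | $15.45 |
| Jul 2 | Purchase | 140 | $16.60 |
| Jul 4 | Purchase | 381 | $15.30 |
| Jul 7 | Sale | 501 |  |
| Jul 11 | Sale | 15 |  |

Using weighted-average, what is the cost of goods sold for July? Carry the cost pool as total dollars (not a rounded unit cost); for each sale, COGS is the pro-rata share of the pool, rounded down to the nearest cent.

After Jul 1: 135 on hand, pool $2,085.75 (≈ $15.4500 each)
After Jul 2: 275 on hand, pool $4,409.75 (≈ $16.0355 each)
After Jul 4: 656 on hand, pool $10,239.05 (≈ $15.6083 each)
Jul 7, sell 501: 501/656 × $10,239.05 → $7,819.76
Jul 11, sell 15: 15/155 × $2,419.29 → $234.12
Total COGS = $7,819.76 + $234.12 = $8,053.88
Ending inventory (cost pool remaining) = $2,185.17

COGS = $8,053.88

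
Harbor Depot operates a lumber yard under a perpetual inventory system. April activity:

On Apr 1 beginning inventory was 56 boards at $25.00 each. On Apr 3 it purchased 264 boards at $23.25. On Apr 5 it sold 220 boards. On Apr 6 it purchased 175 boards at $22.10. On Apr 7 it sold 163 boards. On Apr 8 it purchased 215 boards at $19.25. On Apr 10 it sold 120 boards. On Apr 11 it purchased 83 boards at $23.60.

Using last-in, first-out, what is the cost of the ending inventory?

Apr 5, 220 sold [LIFO — newest first]: 220 @ $23.25 = $5,115.00
Apr 7, 163 sold [LIFO — newest first]: 163 @ $22.10 = $3,602.30
Apr 10, 120 sold [LIFO — newest first]: 120 @ $19.25 = $2,310.00
Total COGS = $5,115.00 + $3,602.30 + $2,310.00 = $11,027.30
Ending inventory: 56 @ $25.00 + 44 @ $23.25 + 12 @ $22.10 + 95 @ $19.25 + 83 @ $23.60 = $6,475.75

Ending inventory = $6,475.75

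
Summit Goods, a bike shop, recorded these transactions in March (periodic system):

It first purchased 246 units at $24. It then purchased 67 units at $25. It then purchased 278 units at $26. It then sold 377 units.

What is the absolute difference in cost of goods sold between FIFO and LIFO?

FIFO COGS: 246 @ $24 + 67 @ $25 + 64 @ $26 = $9,243
LIFO COGS: 278 @ $26 + 67 @ $25 + 32 @ $24 = $9,671
Difference = |$9,243 − $9,671| = $428

$428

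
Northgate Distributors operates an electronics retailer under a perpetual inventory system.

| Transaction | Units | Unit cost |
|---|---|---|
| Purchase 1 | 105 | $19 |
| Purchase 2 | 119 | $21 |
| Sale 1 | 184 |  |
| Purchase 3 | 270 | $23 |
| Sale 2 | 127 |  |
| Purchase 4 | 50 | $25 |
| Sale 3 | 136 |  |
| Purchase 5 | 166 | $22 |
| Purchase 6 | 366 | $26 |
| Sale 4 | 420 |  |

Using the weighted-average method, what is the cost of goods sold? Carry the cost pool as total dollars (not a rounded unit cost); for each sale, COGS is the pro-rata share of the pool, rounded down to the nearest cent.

COGS = $20,001.08

After Purchase 1: 105 on hand, pool $1,995.00 (≈ $19.0000 each)
After Purchase 2: 224 on hand, pool $4,494.00 (≈ $20.0625 each)
Sale 1, sell 184: 184/224 × $4,494.00 → $3,691.50
After Purchase 3: 310 on hand, pool $7,012.50 (≈ $22.6210 each)
Sale 2, sell 127: 127/310 × $7,012.50 → $2,872.86
After Purchase 4: 233 on hand, pool $5,389.64 (≈ $23.1315 each)
Sale 3, sell 136: 136/233 × $5,389.64 → $3,145.88
After Purchase 5: 263 on hand, pool $5,895.76 (≈ $22.4173 each)
After Purchase 6: 629 on hand, pool $15,411.76 (≈ $24.5020 each)
Sale 4, sell 420: 420/629 × $15,411.76 → $10,290.84
Total COGS = $3,691.50 + $2,872.86 + $3,145.88 + $10,290.84 = $20,001.08
Ending inventory (cost pool remaining) = $5,120.92
Check: goods available $25,122.00 = COGS $20,001.08 + ending $5,120.92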